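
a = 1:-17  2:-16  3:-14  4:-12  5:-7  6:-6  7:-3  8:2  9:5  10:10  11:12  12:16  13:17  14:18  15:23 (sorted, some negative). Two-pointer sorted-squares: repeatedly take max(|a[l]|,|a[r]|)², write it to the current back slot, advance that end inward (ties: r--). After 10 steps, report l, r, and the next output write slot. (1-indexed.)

l=5, r=9, next write slot=5

l=1 r=15: |-17|<=|23| out[15]=529, r--
l=1 r=14: |-17|<=|18| out[14]=324, r--
l=1 r=13: |-17|<=|17| out[13]=289, r--
l=1 r=12: |-17|>|16| out[12]=289, l++
l=2 r=12: |-16|<=|16| out[11]=256, r--
l=2 r=11: |-16|>|12| out[10]=256, l++
l=3 r=11: |-14|>|12| out[9]=196, l++
l=4 r=11: |-12|<=|12| out[8]=144, r--
l=4 r=10: |-12|>|10| out[7]=144, l++
l=5 r=10: |-7|<=|10| out[6]=100, r--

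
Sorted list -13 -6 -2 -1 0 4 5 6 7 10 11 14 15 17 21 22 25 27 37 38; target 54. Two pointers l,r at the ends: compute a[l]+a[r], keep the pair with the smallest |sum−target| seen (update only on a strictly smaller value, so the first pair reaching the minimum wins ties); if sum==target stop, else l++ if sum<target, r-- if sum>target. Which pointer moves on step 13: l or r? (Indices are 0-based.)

l=0 r=19: -13+38=25 d=29 *, l++
l=1 r=19: -6+38=32 d=22 *, l++
l=2 r=19: -2+38=36 d=18 *, l++
l=3 r=19: -1+38=37 d=17 *, l++
l=4 r=19: 0+38=38 d=16 *, l++
l=5 r=19: 4+38=42 d=12 *, l++
l=6 r=19: 5+38=43 d=11 *, l++
l=7 r=19: 6+38=44 d=10 *, l++
l=8 r=19: 7+38=45 d=9 *, l++
l=9 r=19: 10+38=48 d=6 *, l++
l=10 r=19: 11+38=49 d=5 *, l++
l=11 r=19: 14+38=52 d=2 *, l++
l=12 r=19: 15+38=53 d=1 *, l++

l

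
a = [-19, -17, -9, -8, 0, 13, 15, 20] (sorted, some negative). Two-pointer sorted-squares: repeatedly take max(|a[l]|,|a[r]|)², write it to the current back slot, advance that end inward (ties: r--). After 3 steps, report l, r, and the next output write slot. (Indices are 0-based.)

[0,7] |-19|<=|20| out[7]=400 → r--
[0,6] |-19|>|15| out[6]=361 → l++
[1,6] |-17|>|15| out[5]=289 → l++

l=2, r=6, next write slot=4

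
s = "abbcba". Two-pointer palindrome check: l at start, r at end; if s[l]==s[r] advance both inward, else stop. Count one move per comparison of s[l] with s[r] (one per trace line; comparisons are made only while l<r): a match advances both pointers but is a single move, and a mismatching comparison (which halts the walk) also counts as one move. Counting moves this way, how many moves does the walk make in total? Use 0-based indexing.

[0,5] 'a'=='a' → l++,r--
[1,4] 'b'=='b' → l++,r--
[2,3] 'b'!='c' → stop

3 moves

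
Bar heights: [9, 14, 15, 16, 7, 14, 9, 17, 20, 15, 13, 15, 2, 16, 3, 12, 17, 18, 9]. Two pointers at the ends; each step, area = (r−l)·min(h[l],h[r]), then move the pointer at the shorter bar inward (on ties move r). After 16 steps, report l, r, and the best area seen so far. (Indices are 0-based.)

l=8, r=10, best area=225

[0,18] min(9,9)*18=162 best=162 * → r--
[0,17] min(9,18)*17=153 best=162 → l++
[1,17] min(14,18)*16=224 best=224 * → l++
[2,17] min(15,18)*15=225 best=225 * → l++
[3,17] min(16,18)*14=224 best=225 → l++
[4,17] min(7,18)*13=91 best=225 → l++
[5,17] min(14,18)*12=168 best=225 → l++
[6,17] min(9,18)*11=99 best=225 → l++
[7,17] min(17,18)*10=170 best=225 → l++
[8,17] min(20,18)*9=162 best=225 → r--
[8,16] min(20,17)*8=136 best=225 → r--
[8,15] min(20,12)*7=84 best=225 → r--
[8,14] min(20,3)*6=18 best=225 → r--
[8,13] min(20,16)*5=80 best=225 → r--
[8,12] min(20,2)*4=8 best=225 → r--
[8,11] min(20,15)*3=45 best=225 → r--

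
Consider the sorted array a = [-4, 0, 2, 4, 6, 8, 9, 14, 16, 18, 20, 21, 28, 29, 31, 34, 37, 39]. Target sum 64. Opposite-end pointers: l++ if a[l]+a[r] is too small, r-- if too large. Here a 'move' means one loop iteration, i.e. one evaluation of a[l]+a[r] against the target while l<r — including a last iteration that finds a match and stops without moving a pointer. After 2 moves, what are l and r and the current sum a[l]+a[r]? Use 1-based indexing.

l=3, r=18, sum=41

[1,18] -4+39=35 <64 → l++
[2,18] 0+39=39 <64 → l++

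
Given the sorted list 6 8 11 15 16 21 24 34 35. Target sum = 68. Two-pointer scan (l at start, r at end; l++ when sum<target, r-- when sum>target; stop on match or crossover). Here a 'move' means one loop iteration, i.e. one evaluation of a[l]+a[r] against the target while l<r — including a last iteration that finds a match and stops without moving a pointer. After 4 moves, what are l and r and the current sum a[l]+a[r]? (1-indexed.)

[1,9] 6+35=41 <68 → l++
[2,9] 8+35=43 <68 → l++
[3,9] 11+35=46 <68 → l++
[4,9] 15+35=50 <68 → l++

l=5, r=9, sum=51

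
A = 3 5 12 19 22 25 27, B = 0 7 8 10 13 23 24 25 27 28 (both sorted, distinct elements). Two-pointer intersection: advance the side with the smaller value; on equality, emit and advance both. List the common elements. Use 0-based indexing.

i=0 j=0: 3>0, j++
i=0 j=1: 3<7, i++
i=1 j=1: 5<7, i++
i=2 j=1: 12>7, j++
i=2 j=2: 12>8, j++
i=2 j=3: 12>10, j++
i=2 j=4: 12<13, i++
i=3 j=4: 19>13, j++
i=3 j=5: 19<23, i++
i=4 j=5: 22<23, i++
i=5 j=5: 25>23, j++
i=5 j=6: 25>24, j++
i=5 j=7: 25==25 emit, i++,j++
i=6 j=8: 27==27 emit, i++,j++

intersection = [25, 27]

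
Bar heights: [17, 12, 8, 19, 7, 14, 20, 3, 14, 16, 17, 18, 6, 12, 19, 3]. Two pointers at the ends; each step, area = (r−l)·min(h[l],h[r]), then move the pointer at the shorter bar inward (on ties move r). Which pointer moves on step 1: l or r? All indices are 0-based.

r

l=0 r=15: min(17,3)*15=45 best=45 *, r--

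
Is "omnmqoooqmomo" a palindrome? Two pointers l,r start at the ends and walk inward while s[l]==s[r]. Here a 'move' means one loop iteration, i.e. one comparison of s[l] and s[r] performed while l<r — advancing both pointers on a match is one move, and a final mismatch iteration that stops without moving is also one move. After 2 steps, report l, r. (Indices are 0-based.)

[0,12] 'o'=='o' → l++,r--
[1,11] 'm'=='m' → l++,r--

l=2, r=10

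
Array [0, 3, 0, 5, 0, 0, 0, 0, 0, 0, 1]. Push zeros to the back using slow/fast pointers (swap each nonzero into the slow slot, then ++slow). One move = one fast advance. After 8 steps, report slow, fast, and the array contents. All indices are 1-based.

(s=1,f=1) a[fast]=0 → fast++
(s=1,f=2) a[fast]=3≠0 swap→a[1]=3 → slow++,fast++
(s=2,f=3) a[fast]=0 → fast++
(s=2,f=4) a[fast]=5≠0 swap→a[2]=5 → slow++,fast++
(s=3,f=5) a[fast]=0 → fast++
(s=3,f=6) a[fast]=0 → fast++
(s=3,f=7) a[fast]=0 → fast++
(s=3,f=8) a[fast]=0 → fast++

slow=3, fast=9, a=[3, 5, 0, 0, 0, 0, 0, 0, 0, 0, 1]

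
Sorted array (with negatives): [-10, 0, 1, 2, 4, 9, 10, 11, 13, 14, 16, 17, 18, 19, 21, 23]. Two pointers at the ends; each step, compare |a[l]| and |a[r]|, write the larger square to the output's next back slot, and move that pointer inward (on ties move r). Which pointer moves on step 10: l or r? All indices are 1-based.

r

l=1 r=16: |-10|<=|23| out[16]=529, r--
l=1 r=15: |-10|<=|21| out[15]=441, r--
l=1 r=14: |-10|<=|19| out[14]=361, r--
l=1 r=13: |-10|<=|18| out[13]=324, r--
l=1 r=12: |-10|<=|17| out[12]=289, r--
l=1 r=11: |-10|<=|16| out[11]=256, r--
l=1 r=10: |-10|<=|14| out[10]=196, r--
l=1 r=9: |-10|<=|13| out[9]=169, r--
l=1 r=8: |-10|<=|11| out[8]=121, r--
l=1 r=7: |-10|<=|10| out[7]=100, r--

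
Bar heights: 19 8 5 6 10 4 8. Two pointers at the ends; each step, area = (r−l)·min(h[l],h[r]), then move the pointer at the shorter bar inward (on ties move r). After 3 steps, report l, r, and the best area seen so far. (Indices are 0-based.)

l=0, r=3, best area=48

[0,6] min(19,8)*6=48 best=48 * → r--
[0,5] min(19,4)*5=20 best=48 → r--
[0,4] min(19,10)*4=40 best=48 → r--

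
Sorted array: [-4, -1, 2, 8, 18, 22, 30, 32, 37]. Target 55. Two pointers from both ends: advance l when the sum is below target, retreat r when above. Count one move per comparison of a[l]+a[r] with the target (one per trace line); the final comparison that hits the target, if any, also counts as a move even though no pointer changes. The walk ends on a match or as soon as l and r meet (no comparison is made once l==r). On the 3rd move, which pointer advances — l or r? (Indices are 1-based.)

l

l=1 r=9: -4+37=33 <55, l++
l=2 r=9: -1+37=36 <55, l++
l=3 r=9: 2+37=39 <55, l++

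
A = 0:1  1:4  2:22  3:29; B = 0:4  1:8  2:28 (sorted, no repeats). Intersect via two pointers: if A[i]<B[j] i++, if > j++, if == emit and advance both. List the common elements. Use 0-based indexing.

[i=0,j=0] 1<4 → i++
[i=1,j=0] 4==4 emit → i++,j++
[i=2,j=1] 22>8 → j++
[i=2,j=2] 22<28 → i++
[i=3,j=2] 29>28 → j++

intersection = [4]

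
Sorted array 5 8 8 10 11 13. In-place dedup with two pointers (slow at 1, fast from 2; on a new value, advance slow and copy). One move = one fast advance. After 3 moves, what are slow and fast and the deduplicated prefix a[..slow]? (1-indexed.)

slow=3, fast=5, prefix=[5, 8, 10]

slow=1 fast=2: a[fast]=8≠a[slow]=5 write a[2]=8, slow++,fast++
slow=2 fast=3: a[fast]=8=a[slow] dup, fast++
slow=2 fast=4: a[fast]=10≠a[slow]=8 write a[3]=10, slow++,fast++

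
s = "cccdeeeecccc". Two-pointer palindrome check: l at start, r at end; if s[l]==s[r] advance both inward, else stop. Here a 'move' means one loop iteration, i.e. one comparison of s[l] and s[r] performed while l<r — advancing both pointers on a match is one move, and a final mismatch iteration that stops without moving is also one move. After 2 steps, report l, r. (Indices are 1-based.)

[1,12] 'c'=='c' → l++,r--
[2,11] 'c'=='c' → l++,r--

l=3, r=10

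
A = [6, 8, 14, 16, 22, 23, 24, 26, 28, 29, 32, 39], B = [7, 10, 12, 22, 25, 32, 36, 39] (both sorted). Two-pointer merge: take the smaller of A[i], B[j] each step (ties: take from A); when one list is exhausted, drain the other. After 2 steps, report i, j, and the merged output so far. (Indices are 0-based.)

i=1, j=1, merged so far=[6, 7]

i=0 j=0: A[i]=6<=B[j]=7 take 6, i++
i=1 j=0: A[i]=8>B[j]=7 take 7, j++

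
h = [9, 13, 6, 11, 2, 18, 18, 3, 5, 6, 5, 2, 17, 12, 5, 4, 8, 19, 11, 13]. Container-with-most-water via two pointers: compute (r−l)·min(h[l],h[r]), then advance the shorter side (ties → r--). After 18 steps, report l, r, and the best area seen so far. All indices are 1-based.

l=17, r=18, best area=234

[1,20] min(9,13)*19=171 best=171 * → l++
[2,20] min(13,13)*18=234 best=234 * → r--
[2,19] min(13,11)*17=187 best=234 → r--
[2,18] min(13,19)*16=208 best=234 → l++
[3,18] min(6,19)*15=90 best=234 → l++
[4,18] min(11,19)*14=154 best=234 → l++
[5,18] min(2,19)*13=26 best=234 → l++
[6,18] min(18,19)*12=216 best=234 → l++
[7,18] min(18,19)*11=198 best=234 → l++
[8,18] min(3,19)*10=30 best=234 → l++
[9,18] min(5,19)*9=45 best=234 → l++
[10,18] min(6,19)*8=48 best=234 → l++
[11,18] min(5,19)*7=35 best=234 → l++
[12,18] min(2,19)*6=12 best=234 → l++
[13,18] min(17,19)*5=85 best=234 → l++
[14,18] min(12,19)*4=48 best=234 → l++
[15,18] min(5,19)*3=15 best=234 → l++
[16,18] min(4,19)*2=8 best=234 → l++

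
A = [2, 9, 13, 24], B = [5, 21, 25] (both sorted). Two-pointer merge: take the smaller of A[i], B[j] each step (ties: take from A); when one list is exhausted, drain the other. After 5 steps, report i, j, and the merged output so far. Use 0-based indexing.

i=0 j=0: A[i]=2<=B[j]=5 take 2, i++
i=1 j=0: A[i]=9>B[j]=5 take 5, j++
i=1 j=1: A[i]=9<=B[j]=21 take 9, i++
i=2 j=1: A[i]=13<=B[j]=21 take 13, i++
i=3 j=1: A[i]=24>B[j]=21 take 21, j++

i=3, j=2, merged so far=[2, 5, 9, 13, 21]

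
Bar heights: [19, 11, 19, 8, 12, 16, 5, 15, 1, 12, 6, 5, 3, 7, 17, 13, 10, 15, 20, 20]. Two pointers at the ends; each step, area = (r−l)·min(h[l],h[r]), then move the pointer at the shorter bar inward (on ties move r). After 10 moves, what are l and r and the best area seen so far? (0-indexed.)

[0,19] min(19,20)*19=361 best=361 * → l++
[1,19] min(11,20)*18=198 best=361 → l++
[2,19] min(19,20)*17=323 best=361 → l++
[3,19] min(8,20)*16=128 best=361 → l++
[4,19] min(12,20)*15=180 best=361 → l++
[5,19] min(16,20)*14=224 best=361 → l++
[6,19] min(5,20)*13=65 best=361 → l++
[7,19] min(15,20)*12=180 best=361 → l++
[8,19] min(1,20)*11=11 best=361 → l++
[9,19] min(12,20)*10=120 best=361 → l++

l=10, r=19, best area=361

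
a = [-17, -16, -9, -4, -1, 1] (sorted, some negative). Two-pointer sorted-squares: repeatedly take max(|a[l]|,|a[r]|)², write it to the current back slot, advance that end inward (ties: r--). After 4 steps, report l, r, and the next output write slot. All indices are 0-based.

l=4, r=5, next write slot=1

l=0 r=5: |-17|>|1| out[5]=289, l++
l=1 r=5: |-16|>|1| out[4]=256, l++
l=2 r=5: |-9|>|1| out[3]=81, l++
l=3 r=5: |-4|>|1| out[2]=16, l++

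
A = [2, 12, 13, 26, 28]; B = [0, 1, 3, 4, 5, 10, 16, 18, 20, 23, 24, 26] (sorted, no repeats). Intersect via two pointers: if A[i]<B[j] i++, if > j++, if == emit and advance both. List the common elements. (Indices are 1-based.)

i=1 j=1: 2>0, j++
i=1 j=2: 2>1, j++
i=1 j=3: 2<3, i++
i=2 j=3: 12>3, j++
i=2 j=4: 12>4, j++
i=2 j=5: 12>5, j++
i=2 j=6: 12>10, j++
i=2 j=7: 12<16, i++
i=3 j=7: 13<16, i++
i=4 j=7: 26>16, j++
i=4 j=8: 26>18, j++
i=4 j=9: 26>20, j++
i=4 j=10: 26>23, j++
i=4 j=11: 26>24, j++
i=4 j=12: 26==26 emit, i++,j++

intersection = [26]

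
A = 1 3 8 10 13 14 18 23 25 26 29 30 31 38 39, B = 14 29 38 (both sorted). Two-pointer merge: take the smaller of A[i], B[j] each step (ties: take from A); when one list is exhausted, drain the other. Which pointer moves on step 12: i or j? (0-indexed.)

[i=0,j=0] A[i]=1<=B[j]=14 take 1 → i++
[i=1,j=0] A[i]=3<=B[j]=14 take 3 → i++
[i=2,j=0] A[i]=8<=B[j]=14 take 8 → i++
[i=3,j=0] A[i]=10<=B[j]=14 take 10 → i++
[i=4,j=0] A[i]=13<=B[j]=14 take 13 → i++
[i=5,j=0] A[i]=14<=B[j]=14 take 14 → i++
[i=6,j=0] A[i]=18>B[j]=14 take 14 → j++
[i=6,j=1] A[i]=18<=B[j]=29 take 18 → i++
[i=7,j=1] A[i]=23<=B[j]=29 take 23 → i++
[i=8,j=1] A[i]=25<=B[j]=29 take 25 → i++
[i=9,j=1] A[i]=26<=B[j]=29 take 26 → i++
[i=10,j=1] A[i]=29<=B[j]=29 take 29 → i++

i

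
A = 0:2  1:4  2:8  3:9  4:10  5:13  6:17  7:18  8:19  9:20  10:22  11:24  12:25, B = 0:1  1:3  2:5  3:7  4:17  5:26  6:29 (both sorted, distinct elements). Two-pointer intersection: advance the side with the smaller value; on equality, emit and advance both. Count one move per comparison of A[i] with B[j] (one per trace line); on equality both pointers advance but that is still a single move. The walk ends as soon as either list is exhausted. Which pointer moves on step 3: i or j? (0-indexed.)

j

i=0 j=0: 2>1, j++
i=0 j=1: 2<3, i++
i=1 j=1: 4>3, j++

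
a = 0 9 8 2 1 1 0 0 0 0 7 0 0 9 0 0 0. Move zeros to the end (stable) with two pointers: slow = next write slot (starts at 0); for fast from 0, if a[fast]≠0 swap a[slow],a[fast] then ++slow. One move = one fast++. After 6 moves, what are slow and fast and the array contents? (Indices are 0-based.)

slow=5, fast=6, a=[9, 8, 2, 1, 1, 0, 0, 0, 0, 0, 7, 0, 0, 9, 0, 0, 0]

slow=0 fast=0: a[fast]=0, fast++
slow=0 fast=1: a[fast]=9≠0 swap→a[0]=9, slow++,fast++
slow=1 fast=2: a[fast]=8≠0 swap→a[1]=8, slow++,fast++
slow=2 fast=3: a[fast]=2≠0 swap→a[2]=2, slow++,fast++
slow=3 fast=4: a[fast]=1≠0 swap→a[3]=1, slow++,fast++
slow=4 fast=5: a[fast]=1≠0 swap→a[4]=1, slow++,fast++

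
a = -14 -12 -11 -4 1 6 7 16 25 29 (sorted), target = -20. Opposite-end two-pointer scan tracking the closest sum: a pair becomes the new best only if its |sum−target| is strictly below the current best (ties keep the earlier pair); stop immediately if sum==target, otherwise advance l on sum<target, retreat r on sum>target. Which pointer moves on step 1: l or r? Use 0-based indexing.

r

l=0 r=9: -14+29=15 d=35 *, r--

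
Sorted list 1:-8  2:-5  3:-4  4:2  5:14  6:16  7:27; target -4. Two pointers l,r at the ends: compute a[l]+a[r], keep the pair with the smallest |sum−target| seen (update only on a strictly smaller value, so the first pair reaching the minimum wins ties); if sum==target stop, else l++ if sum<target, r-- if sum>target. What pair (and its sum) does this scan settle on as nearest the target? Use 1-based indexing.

[1,7] -8+27=19 d=23 * → r--
[1,6] -8+16=8 d=12 * → r--
[1,5] -8+14=6 d=10 * → r--
[1,4] -8+2=-6 d=2 * → l++
[2,4] -5+2=-3 d=1 * → r--
[2,3] -5+-4=-9 d=5 → l++

pair (-5, 2) with sum -3 (|Δ|=1)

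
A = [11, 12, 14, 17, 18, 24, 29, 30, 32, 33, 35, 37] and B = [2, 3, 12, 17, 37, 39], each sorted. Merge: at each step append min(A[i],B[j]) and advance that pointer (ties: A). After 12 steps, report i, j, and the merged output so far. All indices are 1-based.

[i=1,j=1] A[i]=11>B[j]=2 take 2 → j++
[i=1,j=2] A[i]=11>B[j]=3 take 3 → j++
[i=1,j=3] A[i]=11<=B[j]=12 take 11 → i++
[i=2,j=3] A[i]=12<=B[j]=12 take 12 → i++
[i=3,j=3] A[i]=14>B[j]=12 take 12 → j++
[i=3,j=4] A[i]=14<=B[j]=17 take 14 → i++
[i=4,j=4] A[i]=17<=B[j]=17 take 17 → i++
[i=5,j=4] A[i]=18>B[j]=17 take 17 → j++
[i=5,j=5] A[i]=18<=B[j]=37 take 18 → i++
[i=6,j=5] A[i]=24<=B[j]=37 take 24 → i++
[i=7,j=5] A[i]=29<=B[j]=37 take 29 → i++
[i=8,j=5] A[i]=30<=B[j]=37 take 30 → i++

i=9, j=5, merged so far=[2, 3, 11, 12, 12, 14, 17, 17, 18, 24, 29, 30]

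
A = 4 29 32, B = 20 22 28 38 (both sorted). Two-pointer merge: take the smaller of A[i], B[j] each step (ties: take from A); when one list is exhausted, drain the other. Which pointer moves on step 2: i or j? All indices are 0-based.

[i=0,j=0] A[i]=4<=B[j]=20 take 4 → i++
[i=1,j=0] A[i]=29>B[j]=20 take 20 → j++

j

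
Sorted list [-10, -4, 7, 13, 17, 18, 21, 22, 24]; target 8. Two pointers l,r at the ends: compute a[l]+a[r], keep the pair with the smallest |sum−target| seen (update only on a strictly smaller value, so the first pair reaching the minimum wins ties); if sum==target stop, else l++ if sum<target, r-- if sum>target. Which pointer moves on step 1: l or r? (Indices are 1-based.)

[1,9] -10+24=14 d=6 * → r--

r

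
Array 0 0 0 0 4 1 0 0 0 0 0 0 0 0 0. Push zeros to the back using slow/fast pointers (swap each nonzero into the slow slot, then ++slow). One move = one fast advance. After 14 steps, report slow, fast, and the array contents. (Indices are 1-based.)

slow=1 fast=1: a[fast]=0, fast++
slow=1 fast=2: a[fast]=0, fast++
slow=1 fast=3: a[fast]=0, fast++
slow=1 fast=4: a[fast]=0, fast++
slow=1 fast=5: a[fast]=4≠0 swap→a[1]=4, slow++,fast++
slow=2 fast=6: a[fast]=1≠0 swap→a[2]=1, slow++,fast++
slow=3 fast=7: a[fast]=0, fast++
slow=3 fast=8: a[fast]=0, fast++
slow=3 fast=9: a[fast]=0, fast++
slow=3 fast=10: a[fast]=0, fast++
slow=3 fast=11: a[fast]=0, fast++
slow=3 fast=12: a[fast]=0, fast++
slow=3 fast=13: a[fast]=0, fast++
slow=3 fast=14: a[fast]=0, fast++

slow=3, fast=15, a=[4, 1, 0, 0, 0, 0, 0, 0, 0, 0, 0, 0, 0, 0, 0]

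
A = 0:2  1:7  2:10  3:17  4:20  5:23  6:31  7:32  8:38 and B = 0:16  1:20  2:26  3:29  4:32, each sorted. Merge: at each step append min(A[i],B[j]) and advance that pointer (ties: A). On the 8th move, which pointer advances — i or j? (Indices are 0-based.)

i

[i=0,j=0] A[i]=2<=B[j]=16 take 2 → i++
[i=1,j=0] A[i]=7<=B[j]=16 take 7 → i++
[i=2,j=0] A[i]=10<=B[j]=16 take 10 → i++
[i=3,j=0] A[i]=17>B[j]=16 take 16 → j++
[i=3,j=1] A[i]=17<=B[j]=20 take 17 → i++
[i=4,j=1] A[i]=20<=B[j]=20 take 20 → i++
[i=5,j=1] A[i]=23>B[j]=20 take 20 → j++
[i=5,j=2] A[i]=23<=B[j]=26 take 23 → i++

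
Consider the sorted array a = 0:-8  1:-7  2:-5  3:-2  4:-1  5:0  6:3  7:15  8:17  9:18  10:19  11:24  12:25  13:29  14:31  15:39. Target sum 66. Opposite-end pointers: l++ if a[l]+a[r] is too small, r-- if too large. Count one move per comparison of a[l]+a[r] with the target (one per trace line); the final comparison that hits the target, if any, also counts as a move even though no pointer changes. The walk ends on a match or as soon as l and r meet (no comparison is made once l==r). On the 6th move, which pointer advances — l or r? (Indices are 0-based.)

[0,15] -8+39=31 <66 → l++
[1,15] -7+39=32 <66 → l++
[2,15] -5+39=34 <66 → l++
[3,15] -2+39=37 <66 → l++
[4,15] -1+39=38 <66 → l++
[5,15] 0+39=39 <66 → l++

l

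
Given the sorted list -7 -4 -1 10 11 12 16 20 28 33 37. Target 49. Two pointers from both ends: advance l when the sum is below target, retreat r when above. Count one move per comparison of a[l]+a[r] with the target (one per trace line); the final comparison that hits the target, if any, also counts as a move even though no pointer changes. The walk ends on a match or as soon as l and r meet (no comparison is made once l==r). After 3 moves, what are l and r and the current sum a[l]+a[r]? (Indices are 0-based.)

[0,10] -7+37=30 <49 → l++
[1,10] -4+37=33 <49 → l++
[2,10] -1+37=36 <49 → l++

l=3, r=10, sum=47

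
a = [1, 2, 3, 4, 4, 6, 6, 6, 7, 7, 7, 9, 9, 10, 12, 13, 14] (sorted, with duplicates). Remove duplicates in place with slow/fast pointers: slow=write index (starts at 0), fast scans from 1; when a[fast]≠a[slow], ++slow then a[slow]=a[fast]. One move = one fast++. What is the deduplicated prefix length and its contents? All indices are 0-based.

length 11; prefix = [1, 2, 3, 4, 6, 7, 9, 10, 12, 13, 14]

slow=0 fast=1: a[fast]=2≠a[slow]=1 write a[1]=2, slow++,fast++
slow=1 fast=2: a[fast]=3≠a[slow]=2 write a[2]=3, slow++,fast++
slow=2 fast=3: a[fast]=4≠a[slow]=3 write a[3]=4, slow++,fast++
slow=3 fast=4: a[fast]=4=a[slow] dup, fast++
slow=3 fast=5: a[fast]=6≠a[slow]=4 write a[4]=6, slow++,fast++
slow=4 fast=6: a[fast]=6=a[slow] dup, fast++
slow=4 fast=7: a[fast]=6=a[slow] dup, fast++
slow=4 fast=8: a[fast]=7≠a[slow]=6 write a[5]=7, slow++,fast++
slow=5 fast=9: a[fast]=7=a[slow] dup, fast++
slow=5 fast=10: a[fast]=7=a[slow] dup, fast++
slow=5 fast=11: a[fast]=9≠a[slow]=7 write a[6]=9, slow++,fast++
slow=6 fast=12: a[fast]=9=a[slow] dup, fast++
slow=6 fast=13: a[fast]=10≠a[slow]=9 write a[7]=10, slow++,fast++
slow=7 fast=14: a[fast]=12≠a[slow]=10 write a[8]=12, slow++,fast++
slow=8 fast=15: a[fast]=13≠a[slow]=12 write a[9]=13, slow++,fast++
slow=9 fast=16: a[fast]=14≠a[slow]=13 write a[10]=14, slow++,fast++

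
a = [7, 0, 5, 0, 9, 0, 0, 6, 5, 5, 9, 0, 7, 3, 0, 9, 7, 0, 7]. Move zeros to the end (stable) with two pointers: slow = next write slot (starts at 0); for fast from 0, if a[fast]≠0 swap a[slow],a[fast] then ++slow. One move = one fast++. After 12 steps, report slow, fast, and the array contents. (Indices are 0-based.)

slow=7, fast=12, a=[7, 5, 9, 6, 5, 5, 9, 0, 0, 0, 0, 0, 7, 3, 0, 9, 7, 0, 7]

(s=0,f=0) a[fast]=7≠0 swap→a[0]=7 → slow++,fast++
(s=1,f=1) a[fast]=0 → fast++
(s=1,f=2) a[fast]=5≠0 swap→a[1]=5 → slow++,fast++
(s=2,f=3) a[fast]=0 → fast++
(s=2,f=4) a[fast]=9≠0 swap→a[2]=9 → slow++,fast++
(s=3,f=5) a[fast]=0 → fast++
(s=3,f=6) a[fast]=0 → fast++
(s=3,f=7) a[fast]=6≠0 swap→a[3]=6 → slow++,fast++
(s=4,f=8) a[fast]=5≠0 swap→a[4]=5 → slow++,fast++
(s=5,f=9) a[fast]=5≠0 swap→a[5]=5 → slow++,fast++
(s=6,f=10) a[fast]=9≠0 swap→a[6]=9 → slow++,fast++
(s=7,f=11) a[fast]=0 → fast++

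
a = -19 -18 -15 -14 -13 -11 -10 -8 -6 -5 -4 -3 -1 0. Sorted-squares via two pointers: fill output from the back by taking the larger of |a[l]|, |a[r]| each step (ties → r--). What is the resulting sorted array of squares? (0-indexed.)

[0,13] |-19|>|0| out[13]=361 → l++
[1,13] |-18|>|0| out[12]=324 → l++
[2,13] |-15|>|0| out[11]=225 → l++
[3,13] |-14|>|0| out[10]=196 → l++
[4,13] |-13|>|0| out[9]=169 → l++
[5,13] |-11|>|0| out[8]=121 → l++
[6,13] |-10|>|0| out[7]=100 → l++
[7,13] |-8|>|0| out[6]=64 → l++
[8,13] |-6|>|0| out[5]=36 → l++
[9,13] |-5|>|0| out[4]=25 → l++
[10,13] |-4|>|0| out[3]=16 → l++
[11,13] |-3|>|0| out[2]=9 → l++
[12,13] |-1|>|0| out[1]=1 → l++
[13,13] |0|<=|0| out[0]=0 → r--

[0, 1, 9, 16, 25, 36, 64, 100, 121, 169, 196, 225, 324, 361]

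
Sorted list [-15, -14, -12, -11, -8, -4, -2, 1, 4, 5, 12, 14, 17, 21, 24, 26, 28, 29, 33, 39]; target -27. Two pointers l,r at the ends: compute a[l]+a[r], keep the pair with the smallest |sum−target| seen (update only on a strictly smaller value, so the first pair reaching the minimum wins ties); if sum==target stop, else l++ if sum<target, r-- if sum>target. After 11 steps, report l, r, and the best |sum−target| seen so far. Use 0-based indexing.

l=0, r=8, best |Δ|=17

[0,19] -15+39=24 d=51 * → r--
[0,18] -15+33=18 d=45 * → r--
[0,17] -15+29=14 d=41 * → r--
[0,16] -15+28=13 d=40 * → r--
[0,15] -15+26=11 d=38 * → r--
[0,14] -15+24=9 d=36 * → r--
[0,13] -15+21=6 d=33 * → r--
[0,12] -15+17=2 d=29 * → r--
[0,11] -15+14=-1 d=26 * → r--
[0,10] -15+12=-3 d=24 * → r--
[0,9] -15+5=-10 d=17 * → r--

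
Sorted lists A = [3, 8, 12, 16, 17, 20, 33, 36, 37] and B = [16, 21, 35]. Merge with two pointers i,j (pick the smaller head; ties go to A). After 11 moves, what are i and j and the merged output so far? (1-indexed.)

i=9, j=4, merged so far=[3, 8, 12, 16, 16, 17, 20, 21, 33, 35, 36]

i=1 j=1: A[i]=3<=B[j]=16 take 3, i++
i=2 j=1: A[i]=8<=B[j]=16 take 8, i++
i=3 j=1: A[i]=12<=B[j]=16 take 12, i++
i=4 j=1: A[i]=16<=B[j]=16 take 16, i++
i=5 j=1: A[i]=17>B[j]=16 take 16, j++
i=5 j=2: A[i]=17<=B[j]=21 take 17, i++
i=6 j=2: A[i]=20<=B[j]=21 take 20, i++
i=7 j=2: A[i]=33>B[j]=21 take 21, j++
i=7 j=3: A[i]=33<=B[j]=35 take 33, i++
i=8 j=3: A[i]=36>B[j]=35 take 35, j++
i=8 j=4: B done, take A[i]=36, i++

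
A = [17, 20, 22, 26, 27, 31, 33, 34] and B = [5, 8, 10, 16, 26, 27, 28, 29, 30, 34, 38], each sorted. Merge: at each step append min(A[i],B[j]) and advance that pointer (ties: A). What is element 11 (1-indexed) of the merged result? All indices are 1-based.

i=1 j=1: A[i]=17>B[j]=5 take 5, j++
i=1 j=2: A[i]=17>B[j]=8 take 8, j++
i=1 j=3: A[i]=17>B[j]=10 take 10, j++
i=1 j=4: A[i]=17>B[j]=16 take 16, j++
i=1 j=5: A[i]=17<=B[j]=26 take 17, i++
i=2 j=5: A[i]=20<=B[j]=26 take 20, i++
i=3 j=5: A[i]=22<=B[j]=26 take 22, i++
i=4 j=5: A[i]=26<=B[j]=26 take 26, i++
i=5 j=5: A[i]=27>B[j]=26 take 26, j++
i=5 j=6: A[i]=27<=B[j]=27 take 27, i++
i=6 j=6: A[i]=31>B[j]=27 take 27, j++
i=6 j=7: A[i]=31>B[j]=28 take 28, j++
i=6 j=8: A[i]=31>B[j]=29 take 29, j++
i=6 j=9: A[i]=31>B[j]=30 take 30, j++
i=6 j=10: A[i]=31<=B[j]=34 take 31, i++
i=7 j=10: A[i]=33<=B[j]=34 take 33, i++
i=8 j=10: A[i]=34<=B[j]=34 take 34, i++
i=9 j=10: A done, take B[j]=34, j++
i=9 j=11: A done, take B[j]=38, j++

merged[11] = 27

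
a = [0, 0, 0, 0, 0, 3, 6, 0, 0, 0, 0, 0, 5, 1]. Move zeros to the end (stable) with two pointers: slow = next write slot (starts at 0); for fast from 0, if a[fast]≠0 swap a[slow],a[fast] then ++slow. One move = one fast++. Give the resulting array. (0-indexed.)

(s=0,f=0) a[fast]=0 → fast++
(s=0,f=1) a[fast]=0 → fast++
(s=0,f=2) a[fast]=0 → fast++
(s=0,f=3) a[fast]=0 → fast++
(s=0,f=4) a[fast]=0 → fast++
(s=0,f=5) a[fast]=3≠0 swap→a[0]=3 → slow++,fast++
(s=1,f=6) a[fast]=6≠0 swap→a[1]=6 → slow++,fast++
(s=2,f=7) a[fast]=0 → fast++
(s=2,f=8) a[fast]=0 → fast++
(s=2,f=9) a[fast]=0 → fast++
(s=2,f=10) a[fast]=0 → fast++
(s=2,f=11) a[fast]=0 → fast++
(s=2,f=12) a[fast]=5≠0 swap→a[2]=5 → slow++,fast++
(s=3,f=13) a[fast]=1≠0 swap→a[3]=1 → slow++,fast++

[3, 6, 5, 1, 0, 0, 0, 0, 0, 0, 0, 0, 0, 0]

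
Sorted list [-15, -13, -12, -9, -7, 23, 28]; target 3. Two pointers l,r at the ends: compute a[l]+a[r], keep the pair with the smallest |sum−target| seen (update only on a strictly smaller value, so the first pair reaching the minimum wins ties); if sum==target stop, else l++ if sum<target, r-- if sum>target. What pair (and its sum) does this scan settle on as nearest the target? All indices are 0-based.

[0,6] -15+28=13 d=10 * → r--
[0,5] -15+23=8 d=5 * → r--
[0,4] -15+-7=-22 d=25 → l++
[1,4] -13+-7=-20 d=23 → l++
[2,4] -12+-7=-19 d=22 → l++
[3,4] -9+-7=-16 d=19 → l++

pair (-15, 23) with sum 8 (|Δ|=5)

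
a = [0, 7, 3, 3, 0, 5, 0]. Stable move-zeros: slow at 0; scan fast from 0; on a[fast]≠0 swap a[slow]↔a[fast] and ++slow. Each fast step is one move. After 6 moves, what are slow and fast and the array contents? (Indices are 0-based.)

(s=0,f=0) a[fast]=0 → fast++
(s=0,f=1) a[fast]=7≠0 swap→a[0]=7 → slow++,fast++
(s=1,f=2) a[fast]=3≠0 swap→a[1]=3 → slow++,fast++
(s=2,f=3) a[fast]=3≠0 swap→a[2]=3 → slow++,fast++
(s=3,f=4) a[fast]=0 → fast++
(s=3,f=5) a[fast]=5≠0 swap→a[3]=5 → slow++,fast++

slow=4, fast=6, a=[7, 3, 3, 5, 0, 0, 0]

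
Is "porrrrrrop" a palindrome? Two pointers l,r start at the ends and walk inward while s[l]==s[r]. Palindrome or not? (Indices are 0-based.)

palindrome

l=0 r=9: 'p'=='p', l++,r--
l=1 r=8: 'o'=='o', l++,r--
l=2 r=7: 'r'=='r', l++,r--
l=3 r=6: 'r'=='r', l++,r--
l=4 r=5: 'r'=='r', l++,r--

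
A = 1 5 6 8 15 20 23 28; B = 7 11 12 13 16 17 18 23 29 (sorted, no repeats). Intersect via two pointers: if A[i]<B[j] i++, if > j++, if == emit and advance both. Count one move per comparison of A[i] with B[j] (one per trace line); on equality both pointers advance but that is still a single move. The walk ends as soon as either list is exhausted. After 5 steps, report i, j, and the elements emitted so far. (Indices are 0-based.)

i=0 j=0: 1<7, i++
i=1 j=0: 5<7, i++
i=2 j=0: 6<7, i++
i=3 j=0: 8>7, j++
i=3 j=1: 8<11, i++

i=4, j=1, emitted=[]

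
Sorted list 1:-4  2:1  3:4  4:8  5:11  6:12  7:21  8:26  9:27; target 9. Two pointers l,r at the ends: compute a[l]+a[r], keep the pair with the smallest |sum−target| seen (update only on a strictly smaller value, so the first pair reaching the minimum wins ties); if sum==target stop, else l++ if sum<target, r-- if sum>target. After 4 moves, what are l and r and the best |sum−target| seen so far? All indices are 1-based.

l=2, r=6, best |Δ|=1

[1,9] -4+27=23 d=14 * → r--
[1,8] -4+26=22 d=13 * → r--
[1,7] -4+21=17 d=8 * → r--
[1,6] -4+12=8 d=1 * → l++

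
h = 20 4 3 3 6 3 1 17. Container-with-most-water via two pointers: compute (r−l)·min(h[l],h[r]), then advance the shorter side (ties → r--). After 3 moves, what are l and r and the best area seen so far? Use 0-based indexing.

[0,7] min(20,17)*7=119 best=119 * → r--
[0,6] min(20,1)*6=6 best=119 → r--
[0,5] min(20,3)*5=15 best=119 → r--

l=0, r=4, best area=119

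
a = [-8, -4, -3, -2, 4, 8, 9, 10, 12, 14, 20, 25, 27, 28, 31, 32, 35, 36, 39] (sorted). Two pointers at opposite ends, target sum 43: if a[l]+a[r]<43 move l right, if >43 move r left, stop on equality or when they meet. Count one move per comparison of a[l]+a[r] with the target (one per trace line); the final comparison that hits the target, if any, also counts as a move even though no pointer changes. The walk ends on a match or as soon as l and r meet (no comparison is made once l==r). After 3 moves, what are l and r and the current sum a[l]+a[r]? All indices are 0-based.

[0,18] -8+39=31 <43 → l++
[1,18] -4+39=35 <43 → l++
[2,18] -3+39=36 <43 → l++

l=3, r=18, sum=37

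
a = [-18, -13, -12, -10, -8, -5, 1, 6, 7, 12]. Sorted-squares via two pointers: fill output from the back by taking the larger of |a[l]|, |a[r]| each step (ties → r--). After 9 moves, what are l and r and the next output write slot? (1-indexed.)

[1,10] |-18|>|12| out[10]=324 → l++
[2,10] |-13|>|12| out[9]=169 → l++
[3,10] |-12|<=|12| out[8]=144 → r--
[3,9] |-12|>|7| out[7]=144 → l++
[4,9] |-10|>|7| out[6]=100 → l++
[5,9] |-8|>|7| out[5]=64 → l++
[6,9] |-5|<=|7| out[4]=49 → r--
[6,8] |-5|<=|6| out[3]=36 → r--
[6,7] |-5|>|1| out[2]=25 → l++

l=7, r=7, next write slot=1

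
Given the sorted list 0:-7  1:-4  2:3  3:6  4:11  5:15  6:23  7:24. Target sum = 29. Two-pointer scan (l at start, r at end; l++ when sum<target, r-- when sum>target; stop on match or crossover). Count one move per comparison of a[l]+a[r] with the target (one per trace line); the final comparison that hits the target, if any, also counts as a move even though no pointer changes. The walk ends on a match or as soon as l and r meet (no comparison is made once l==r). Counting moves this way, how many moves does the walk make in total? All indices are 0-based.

[0,7] -7+24=17 <29 → l++
[1,7] -4+24=20 <29 → l++
[2,7] 3+24=27 <29 → l++
[3,7] 6+24=30 >29 → r--
[3,6] 6+23=29 → found

5 moves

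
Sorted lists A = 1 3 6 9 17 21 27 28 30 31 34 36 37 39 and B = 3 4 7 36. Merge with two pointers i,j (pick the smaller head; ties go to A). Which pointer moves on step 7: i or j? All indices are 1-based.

[i=1,j=1] A[i]=1<=B[j]=3 take 1 → i++
[i=2,j=1] A[i]=3<=B[j]=3 take 3 → i++
[i=3,j=1] A[i]=6>B[j]=3 take 3 → j++
[i=3,j=2] A[i]=6>B[j]=4 take 4 → j++
[i=3,j=3] A[i]=6<=B[j]=7 take 6 → i++
[i=4,j=3] A[i]=9>B[j]=7 take 7 → j++
[i=4,j=4] A[i]=9<=B[j]=36 take 9 → i++

i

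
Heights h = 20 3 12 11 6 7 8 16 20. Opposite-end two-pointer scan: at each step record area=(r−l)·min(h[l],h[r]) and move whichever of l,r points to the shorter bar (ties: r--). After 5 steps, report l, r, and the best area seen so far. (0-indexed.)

l=0, r=3, best area=160

l=0 r=8: min(20,20)*8=160 best=160 *, r--
l=0 r=7: min(20,16)*7=112 best=160, r--
l=0 r=6: min(20,8)*6=48 best=160, r--
l=0 r=5: min(20,7)*5=35 best=160, r--
l=0 r=4: min(20,6)*4=24 best=160, r--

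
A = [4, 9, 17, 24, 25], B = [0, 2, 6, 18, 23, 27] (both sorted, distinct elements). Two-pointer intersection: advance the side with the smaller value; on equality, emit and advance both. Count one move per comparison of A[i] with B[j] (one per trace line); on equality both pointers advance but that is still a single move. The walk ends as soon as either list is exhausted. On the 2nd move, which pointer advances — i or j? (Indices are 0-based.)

i=0 j=0: 4>0, j++
i=0 j=1: 4>2, j++

j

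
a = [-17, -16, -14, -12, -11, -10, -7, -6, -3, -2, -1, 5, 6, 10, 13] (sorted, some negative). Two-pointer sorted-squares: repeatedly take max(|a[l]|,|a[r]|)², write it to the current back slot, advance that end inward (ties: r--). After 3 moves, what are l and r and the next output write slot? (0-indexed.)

l=3, r=14, next write slot=11

[0,14] |-17|>|13| out[14]=289 → l++
[1,14] |-16|>|13| out[13]=256 → l++
[2,14] |-14|>|13| out[12]=196 → l++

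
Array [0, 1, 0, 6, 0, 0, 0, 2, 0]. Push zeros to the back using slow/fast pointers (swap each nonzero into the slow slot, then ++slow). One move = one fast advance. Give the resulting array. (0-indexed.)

[1, 6, 2, 0, 0, 0, 0, 0, 0]

slow=0 fast=0: a[fast]=0, fast++
slow=0 fast=1: a[fast]=1≠0 swap→a[0]=1, slow++,fast++
slow=1 fast=2: a[fast]=0, fast++
slow=1 fast=3: a[fast]=6≠0 swap→a[1]=6, slow++,fast++
slow=2 fast=4: a[fast]=0, fast++
slow=2 fast=5: a[fast]=0, fast++
slow=2 fast=6: a[fast]=0, fast++
slow=2 fast=7: a[fast]=2≠0 swap→a[2]=2, slow++,fast++
slow=3 fast=8: a[fast]=0, fast++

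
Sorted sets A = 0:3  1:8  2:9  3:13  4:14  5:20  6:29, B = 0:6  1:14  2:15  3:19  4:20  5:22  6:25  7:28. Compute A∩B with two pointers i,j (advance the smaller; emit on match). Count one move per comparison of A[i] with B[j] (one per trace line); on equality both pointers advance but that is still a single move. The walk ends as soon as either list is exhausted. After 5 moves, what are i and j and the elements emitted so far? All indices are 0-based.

i=4, j=1, emitted=[]

[i=0,j=0] 3<6 → i++
[i=1,j=0] 8>6 → j++
[i=1,j=1] 8<14 → i++
[i=2,j=1] 9<14 → i++
[i=3,j=1] 13<14 → i++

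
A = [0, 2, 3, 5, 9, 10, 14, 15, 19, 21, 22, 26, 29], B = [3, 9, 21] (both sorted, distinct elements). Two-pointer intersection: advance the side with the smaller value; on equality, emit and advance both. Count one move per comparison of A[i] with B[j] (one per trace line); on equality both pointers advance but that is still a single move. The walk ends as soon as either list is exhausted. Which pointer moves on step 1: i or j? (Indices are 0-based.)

i=0 j=0: 0<3, i++

i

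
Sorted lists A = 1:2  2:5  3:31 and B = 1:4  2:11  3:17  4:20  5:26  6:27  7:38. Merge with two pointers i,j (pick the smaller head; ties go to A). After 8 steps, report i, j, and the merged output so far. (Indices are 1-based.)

i=3, j=7, merged so far=[2, 4, 5, 11, 17, 20, 26, 27]

i=1 j=1: A[i]=2<=B[j]=4 take 2, i++
i=2 j=1: A[i]=5>B[j]=4 take 4, j++
i=2 j=2: A[i]=5<=B[j]=11 take 5, i++
i=3 j=2: A[i]=31>B[j]=11 take 11, j++
i=3 j=3: A[i]=31>B[j]=17 take 17, j++
i=3 j=4: A[i]=31>B[j]=20 take 20, j++
i=3 j=5: A[i]=31>B[j]=26 take 26, j++
i=3 j=6: A[i]=31>B[j]=27 take 27, j++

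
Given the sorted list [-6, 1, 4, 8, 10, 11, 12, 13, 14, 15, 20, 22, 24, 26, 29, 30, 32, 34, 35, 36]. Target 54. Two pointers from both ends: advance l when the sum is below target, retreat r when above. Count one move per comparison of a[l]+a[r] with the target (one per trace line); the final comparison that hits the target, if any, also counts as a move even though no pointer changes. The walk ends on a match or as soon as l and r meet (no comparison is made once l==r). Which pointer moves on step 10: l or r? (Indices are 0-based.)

l

l=0 r=19: -6+36=30 <54, l++
l=1 r=19: 1+36=37 <54, l++
l=2 r=19: 4+36=40 <54, l++
l=3 r=19: 8+36=44 <54, l++
l=4 r=19: 10+36=46 <54, l++
l=5 r=19: 11+36=47 <54, l++
l=6 r=19: 12+36=48 <54, l++
l=7 r=19: 13+36=49 <54, l++
l=8 r=19: 14+36=50 <54, l++
l=9 r=19: 15+36=51 <54, l++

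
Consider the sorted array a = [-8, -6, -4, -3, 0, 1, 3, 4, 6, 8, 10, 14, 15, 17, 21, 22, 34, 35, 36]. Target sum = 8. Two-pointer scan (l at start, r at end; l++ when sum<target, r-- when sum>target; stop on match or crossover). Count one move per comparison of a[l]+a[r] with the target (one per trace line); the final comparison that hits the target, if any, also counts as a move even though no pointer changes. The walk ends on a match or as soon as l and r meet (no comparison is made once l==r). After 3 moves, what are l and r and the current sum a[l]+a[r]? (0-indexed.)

l=0, r=15, sum=14

[0,18] -8+36=28 >8 → r--
[0,17] -8+35=27 >8 → r--
[0,16] -8+34=26 >8 → r--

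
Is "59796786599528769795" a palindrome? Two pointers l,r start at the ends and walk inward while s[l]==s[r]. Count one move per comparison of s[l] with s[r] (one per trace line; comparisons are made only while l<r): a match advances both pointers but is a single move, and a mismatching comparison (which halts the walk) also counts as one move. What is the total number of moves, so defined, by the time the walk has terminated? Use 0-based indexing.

[0,19] '5'=='5' → l++,r--
[1,18] '9'=='9' → l++,r--
[2,17] '7'=='7' → l++,r--
[3,16] '9'=='9' → l++,r--
[4,15] '6'=='6' → l++,r--
[5,14] '7'=='7' → l++,r--
[6,13] '8'=='8' → l++,r--
[7,12] '6'!='2' → stop

8 moves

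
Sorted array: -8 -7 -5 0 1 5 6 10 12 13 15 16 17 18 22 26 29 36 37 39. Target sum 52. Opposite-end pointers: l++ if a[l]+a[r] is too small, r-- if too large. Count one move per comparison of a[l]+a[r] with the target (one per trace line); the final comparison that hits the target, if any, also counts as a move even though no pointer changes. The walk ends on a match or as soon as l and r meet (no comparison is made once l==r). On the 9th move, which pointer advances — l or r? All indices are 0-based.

l

[0,19] -8+39=31 <52 → l++
[1,19] -7+39=32 <52 → l++
[2,19] -5+39=34 <52 → l++
[3,19] 0+39=39 <52 → l++
[4,19] 1+39=40 <52 → l++
[5,19] 5+39=44 <52 → l++
[6,19] 6+39=45 <52 → l++
[7,19] 10+39=49 <52 → l++
[8,19] 12+39=51 <52 → l++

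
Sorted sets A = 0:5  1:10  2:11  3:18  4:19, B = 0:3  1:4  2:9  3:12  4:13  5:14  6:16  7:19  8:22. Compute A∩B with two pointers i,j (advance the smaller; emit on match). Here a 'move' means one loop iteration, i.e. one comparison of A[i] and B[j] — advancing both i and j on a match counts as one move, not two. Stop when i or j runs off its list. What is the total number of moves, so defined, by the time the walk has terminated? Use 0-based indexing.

i=0 j=0: 5>3, j++
i=0 j=1: 5>4, j++
i=0 j=2: 5<9, i++
i=1 j=2: 10>9, j++
i=1 j=3: 10<12, i++
i=2 j=3: 11<12, i++
i=3 j=3: 18>12, j++
i=3 j=4: 18>13, j++
i=3 j=5: 18>14, j++
i=3 j=6: 18>16, j++
i=3 j=7: 18<19, i++
i=4 j=7: 19==19 emit, i++,j++

12 moves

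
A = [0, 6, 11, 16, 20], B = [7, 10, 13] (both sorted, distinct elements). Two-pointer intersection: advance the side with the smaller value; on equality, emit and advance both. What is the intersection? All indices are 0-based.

intersection = []

[i=0,j=0] 0<7 → i++
[i=1,j=0] 6<7 → i++
[i=2,j=0] 11>7 → j++
[i=2,j=1] 11>10 → j++
[i=2,j=2] 11<13 → i++
[i=3,j=2] 16>13 → j++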